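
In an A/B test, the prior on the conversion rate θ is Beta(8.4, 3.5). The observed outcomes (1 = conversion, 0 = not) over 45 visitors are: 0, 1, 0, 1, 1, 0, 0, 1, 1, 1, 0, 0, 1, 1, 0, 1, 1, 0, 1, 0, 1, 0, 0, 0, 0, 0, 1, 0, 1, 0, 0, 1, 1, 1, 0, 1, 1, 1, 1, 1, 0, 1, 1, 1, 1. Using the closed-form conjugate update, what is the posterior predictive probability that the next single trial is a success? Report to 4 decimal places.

0.6046

The Beta prior is conjugate to a Binomial/Bernoulli likelihood; the update adds successes to α and failures to β.
Posterior: Beta(α+k, β+n−k) = Beta(8.4+26, 3.5+19) = Beta(34.4, 22.5).
For a single future Bernoulli trial, P(success | data) = α/(α+β) = 0.6046.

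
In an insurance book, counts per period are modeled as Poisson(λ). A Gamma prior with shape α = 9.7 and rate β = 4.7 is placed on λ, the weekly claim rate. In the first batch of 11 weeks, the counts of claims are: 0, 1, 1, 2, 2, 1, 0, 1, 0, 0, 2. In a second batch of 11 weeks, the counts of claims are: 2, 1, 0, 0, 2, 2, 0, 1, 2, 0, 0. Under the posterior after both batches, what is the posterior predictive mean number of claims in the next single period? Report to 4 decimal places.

With a Gamma(shape α, rate β) prior, the Poisson likelihood is conjugate: the posterior is Gamma(α + ΣXᵢ, β + n).
Batch 1: sum of counts S = 10 over n = 11 weeks.
After batch 1: Gamma(α+S, β+n) = Gamma(9.7+10, 4.7+11) = Gamma(19.7, 15.7).
Batch 2: sum of counts S = 10 over n = 11 weeks.
After batch 2: Gamma(α+S, β+n) = Gamma(19.7+10, 15.7+11) = Gamma(29.7, 26.7).
The predictive distribution for one future period is NegBinom with mean α/β = 1.1124.

1.1124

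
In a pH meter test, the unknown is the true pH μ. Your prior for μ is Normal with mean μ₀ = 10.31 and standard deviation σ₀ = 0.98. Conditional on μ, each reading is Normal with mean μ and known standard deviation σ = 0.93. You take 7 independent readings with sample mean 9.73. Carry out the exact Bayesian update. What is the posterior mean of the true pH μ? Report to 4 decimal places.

9.7961

For Normal data with known variance σ², a Normal(μ₀, σ₀²) prior on μ is conjugate. Posterior precision = 1/σ₀² + n/σ²; posterior mean is the precision-weighted average of μ₀ and x̄.
n·x̄ = 7·9.73 = 68.11.
σ₀² = 0.98² = 0.9604, σ² = 0.93² = 0.8649; σ² + n·σ₀² = 0.8649 + 7·0.9604 = 7.5877.
Posterior mean = (μ₀/σ₀² + n·x̄/σ²)/(1/σ₀² + n/σ²) = (σ²·μ₀ + σ₀²·n·x̄)/(σ² + n·σ₀²) = (0.8649·10.31 + 0.9604·68.11)/7.5877 = 74.329963/7.5877 = 9.7961.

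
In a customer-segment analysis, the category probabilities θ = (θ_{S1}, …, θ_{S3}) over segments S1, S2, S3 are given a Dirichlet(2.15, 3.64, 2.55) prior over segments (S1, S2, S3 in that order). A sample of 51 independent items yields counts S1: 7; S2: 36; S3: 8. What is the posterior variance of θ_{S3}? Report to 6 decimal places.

0.002423

The Dirichlet prior is conjugate to the Multinomial likelihood: each posterior αⱼ = prior αⱼ + observed count nⱼ.
Posterior concentration: (9.15, 39.64, 10.55), total = 59.34.
Var[θ_j] = α_j(Σα−α_j)/((Σα)²(Σα+1)) = 10.55·48.79/(59.34²·60.34) = 0.002423.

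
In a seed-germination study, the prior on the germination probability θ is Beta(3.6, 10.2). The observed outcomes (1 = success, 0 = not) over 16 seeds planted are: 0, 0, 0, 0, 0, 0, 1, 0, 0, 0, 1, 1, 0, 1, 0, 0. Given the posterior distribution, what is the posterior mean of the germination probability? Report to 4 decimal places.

0.2550

The Beta prior is conjugate to a Binomial/Bernoulli likelihood; the update adds successes to α and failures to β.
Posterior: Beta(α+k, β+n−k) = Beta(3.6+4, 10.2+12) = Beta(7.6, 22.2).
Posterior mean = α/(α+β) = 7.6/29.8 = 0.2550.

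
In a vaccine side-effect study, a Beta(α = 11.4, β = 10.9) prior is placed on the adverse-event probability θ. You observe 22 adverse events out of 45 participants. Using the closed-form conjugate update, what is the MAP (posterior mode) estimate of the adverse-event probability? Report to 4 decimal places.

The Beta prior is conjugate to a Binomial/Bernoulli likelihood; the update adds successes to α and failures to β.
Posterior: Beta(α+k, β+n−k) = Beta(11.4+22, 10.9+23) = Beta(33.4, 33.9).
Mode of Beta(a,b) for a,b>1 is (a−1)/(a+b−2) = 32.4/65.3 = 0.4962.

0.4962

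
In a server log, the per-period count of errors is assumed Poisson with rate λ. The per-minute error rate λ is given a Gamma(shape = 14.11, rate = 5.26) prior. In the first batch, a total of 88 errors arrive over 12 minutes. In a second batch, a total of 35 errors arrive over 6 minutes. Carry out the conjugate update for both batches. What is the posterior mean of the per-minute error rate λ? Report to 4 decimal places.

5.8947

With a Gamma(shape α, rate β) prior, the Poisson likelihood is conjugate: the posterior is Gamma(α + ΣXᵢ, β + n).
After batch 1: Gamma(α+S, β+n) = Gamma(14.11+88, 5.26+12) = Gamma(102.11, 17.26).
After batch 2: Gamma(α+S, β+n) = Gamma(102.11+35, 17.26+6) = Gamma(137.11, 23.26).
Posterior mean = α/β = 137.11/23.26 = 5.8947.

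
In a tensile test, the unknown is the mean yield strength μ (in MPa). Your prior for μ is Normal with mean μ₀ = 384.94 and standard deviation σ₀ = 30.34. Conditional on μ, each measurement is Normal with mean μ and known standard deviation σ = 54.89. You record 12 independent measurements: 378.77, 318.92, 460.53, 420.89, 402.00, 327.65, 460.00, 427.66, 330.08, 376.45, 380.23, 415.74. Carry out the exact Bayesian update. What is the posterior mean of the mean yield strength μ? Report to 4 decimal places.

390.1544

For Normal data with known variance σ², a Normal(μ₀, σ₀²) prior on μ is conjugate. Posterior precision = 1/σ₀² + n/σ²; posterior mean is the precision-weighted average of μ₀ and x̄.
Σxᵢ = 378.77 + 318.92 + 460.53 + 420.89 + 402.00 + 327.65 + 460.00 + 427.66 + 330.08 + 376.45 + 380.23 + 415.74 = 4698.92, so n·x̄ = 4698.92.
σ₀² = 30.34² = 920.5156, σ² = 54.89² = 3012.9121; σ² + n·σ₀² = 3012.9121 + 12·920.5156 = 14059.0993.
Posterior mean = (μ₀/σ₀² + n·x̄/σ²)/(1/σ₀² + n/σ²) = (σ²·μ₀ + σ₀²·n·x̄)/(σ² + n·σ₀²) = (3012.9121·384.94 + 920.5156·4698.92)/14059.0993 = 5485219.546926/14059.0993 = 390.1544.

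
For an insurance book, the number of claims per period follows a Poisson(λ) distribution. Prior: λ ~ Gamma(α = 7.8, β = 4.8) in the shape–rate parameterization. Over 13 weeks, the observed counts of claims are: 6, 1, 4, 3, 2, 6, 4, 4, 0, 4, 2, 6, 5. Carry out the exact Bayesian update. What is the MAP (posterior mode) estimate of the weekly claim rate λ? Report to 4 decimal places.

With a Gamma(shape α, rate β) prior, the Poisson likelihood is conjugate: the posterior is Gamma(α + ΣXᵢ, β + n).
Sum of counts S = 47 over n = 13 weeks.
Posterior: Gamma(α+S, β+n) = Gamma(7.8+47, 4.8+13) = Gamma(54.8, 17.8).
Mode of Gamma(α,β) for α≥1 is (α−1)/β = 53.8/17.8 = 3.0225.

3.0225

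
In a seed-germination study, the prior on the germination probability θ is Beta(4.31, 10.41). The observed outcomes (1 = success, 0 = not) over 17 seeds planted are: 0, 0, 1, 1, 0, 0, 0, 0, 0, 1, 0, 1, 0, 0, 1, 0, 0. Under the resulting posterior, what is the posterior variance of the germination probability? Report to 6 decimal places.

0.006337

The Beta prior is conjugate to a Binomial/Bernoulli likelihood; the update adds successes to α and failures to β.
Posterior: Beta(α+k, β+n−k) = Beta(4.31+5, 10.41+12) = Beta(9.31, 22.41).
Var = αβ/((α+β)²(α+β+1)) = 9.31·22.41/(31.72²·32.72) = 0.006337.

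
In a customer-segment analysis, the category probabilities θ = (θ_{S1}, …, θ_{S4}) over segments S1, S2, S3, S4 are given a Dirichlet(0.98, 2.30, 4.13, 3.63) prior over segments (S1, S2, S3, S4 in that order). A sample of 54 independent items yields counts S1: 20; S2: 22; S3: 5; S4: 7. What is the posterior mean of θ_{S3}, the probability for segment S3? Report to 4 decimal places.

The Dirichlet prior is conjugate to the Multinomial likelihood: each posterior αⱼ = prior αⱼ + observed count nⱼ.
Posterior concentration: (20.98, 24.30, 9.13, 10.63), total = 65.04.
E[θ_{S3}|data] = α_{S3}/Σα = 9.13/65.04 = 0.1404.

0.1404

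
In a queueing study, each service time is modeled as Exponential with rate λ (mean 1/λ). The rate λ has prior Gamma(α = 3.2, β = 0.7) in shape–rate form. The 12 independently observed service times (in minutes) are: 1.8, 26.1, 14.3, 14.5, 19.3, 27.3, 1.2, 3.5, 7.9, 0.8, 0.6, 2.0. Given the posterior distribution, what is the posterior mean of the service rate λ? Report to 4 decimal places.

0.1267

With a Gamma(shape α, rate β) prior on the exponential rate λ, the posterior after n observations with total T = Σxᵢ is Gamma(α+n, β+T).
Sum of observations T = 119.3 minutes; n = 12.
Posterior: Gamma(3.2+12, 0.7+119.3) = Gamma(15.2, 120.0).
Posterior mean of λ = α/β = 15.2/120.0 = 0.1267.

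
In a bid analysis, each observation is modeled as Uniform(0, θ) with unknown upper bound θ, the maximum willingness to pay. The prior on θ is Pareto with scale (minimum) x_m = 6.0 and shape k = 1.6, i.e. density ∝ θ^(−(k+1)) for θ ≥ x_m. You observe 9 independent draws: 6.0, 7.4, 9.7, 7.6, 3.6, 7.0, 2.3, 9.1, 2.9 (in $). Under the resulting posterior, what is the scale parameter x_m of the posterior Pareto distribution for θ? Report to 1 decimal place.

A Pareto(scale x_m, shape k) prior on the upper bound θ of Uniform(0, θ) is conjugate: posterior is Pareto(max(x_m, max xᵢ), k + n).
Sample maximum = 9.7; prior scale x_m = 6.0 → posterior scale = max = 9.7.
Posterior shape = 1.6 + 9 = 10.6.
Posterior scale x_m = 9.7.

9.7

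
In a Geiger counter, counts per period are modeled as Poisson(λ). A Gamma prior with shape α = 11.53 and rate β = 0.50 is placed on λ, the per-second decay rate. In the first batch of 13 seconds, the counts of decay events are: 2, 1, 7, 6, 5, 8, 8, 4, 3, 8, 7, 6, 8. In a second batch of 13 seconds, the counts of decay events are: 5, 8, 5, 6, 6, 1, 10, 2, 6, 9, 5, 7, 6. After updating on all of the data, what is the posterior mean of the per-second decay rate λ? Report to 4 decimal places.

With a Gamma(shape α, rate β) prior, the Poisson likelihood is conjugate: the posterior is Gamma(α + ΣXᵢ, β + n).
Batch 1: sum of counts S = 73 over n = 13 seconds.
After batch 1: Gamma(α+S, β+n) = Gamma(11.53+73, 0.50+13) = Gamma(84.53, 13.50).
Batch 2: sum of counts S = 76 over n = 13 seconds.
After batch 2: Gamma(α+S, β+n) = Gamma(84.53+76, 13.50+13) = Gamma(160.53, 26.50).
Posterior mean = α/β = 160.53/26.50 = 6.0577.

6.0577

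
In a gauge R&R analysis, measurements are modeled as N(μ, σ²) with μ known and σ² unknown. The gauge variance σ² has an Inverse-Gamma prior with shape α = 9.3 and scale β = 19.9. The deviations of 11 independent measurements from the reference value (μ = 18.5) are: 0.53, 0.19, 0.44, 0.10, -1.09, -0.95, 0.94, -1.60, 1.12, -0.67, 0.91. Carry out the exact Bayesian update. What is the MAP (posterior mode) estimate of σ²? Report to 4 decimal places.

1.5312

With known mean μ and an Inverse-Gamma(α, β) prior on σ², the Normal likelihood is conjugate: posterior is Inv-Gamma(α + n/2, β + Σ(xᵢ−μ)²/2).
Σ(xᵢ−μ)² = (0.53)² + (0.19)² + (0.44)² + (0.10)² + (-1.09)² + (-0.95)² + (0.94)² + (-1.60)² + (1.12)² + (-0.67)² + (0.91)² = 8.5862.
Posterior: Inv-Gamma(9.3 + 11/2, 19.9 + 8.5862/2) = Inv-Gamma(14.80, 24.19310).
Mode = β/(α+1) = 24.19310/15.80 = 1.5312.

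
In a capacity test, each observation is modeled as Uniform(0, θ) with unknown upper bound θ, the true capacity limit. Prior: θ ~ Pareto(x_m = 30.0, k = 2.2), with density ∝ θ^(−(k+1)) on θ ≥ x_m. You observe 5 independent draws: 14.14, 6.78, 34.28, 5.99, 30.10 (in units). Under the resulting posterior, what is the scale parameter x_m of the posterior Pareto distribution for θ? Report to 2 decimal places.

A Pareto(scale x_m, shape k) prior on the upper bound θ of Uniform(0, θ) is conjugate: posterior is Pareto(max(x_m, max xᵢ), k + n).
Sample maximum = 34.28; prior scale x_m = 30.0 → posterior scale = max = 34.28.
Posterior shape = 2.2 + 5 = 7.2.
Posterior scale x_m = 34.28.

34.28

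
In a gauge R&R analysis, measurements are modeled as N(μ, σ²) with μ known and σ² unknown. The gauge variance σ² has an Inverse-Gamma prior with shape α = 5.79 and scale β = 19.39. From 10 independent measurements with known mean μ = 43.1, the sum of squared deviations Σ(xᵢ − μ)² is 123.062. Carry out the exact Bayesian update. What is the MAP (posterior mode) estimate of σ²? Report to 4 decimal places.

With known mean μ and an Inverse-Gamma(α, β) prior on σ², the Normal likelihood is conjugate: posterior is Inv-Gamma(α + n/2, β + Σ(xᵢ−μ)²/2).
Posterior: Inv-Gamma(5.79 + 10/2, 19.39 + 123.062/2) = Inv-Gamma(10.79, 80.9210).
Mode = β/(α+1) = 80.9210/11.79 = 6.8635.

6.8635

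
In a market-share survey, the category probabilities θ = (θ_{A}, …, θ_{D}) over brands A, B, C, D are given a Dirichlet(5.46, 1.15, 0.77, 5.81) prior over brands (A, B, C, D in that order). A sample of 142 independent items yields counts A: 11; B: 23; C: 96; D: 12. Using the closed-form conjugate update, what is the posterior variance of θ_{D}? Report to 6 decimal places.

The Dirichlet prior is conjugate to the Multinomial likelihood: each posterior αⱼ = prior αⱼ + observed count nⱼ.
Posterior concentration: (16.46, 24.15, 96.77, 17.81), total = 155.19.
Var[θ_j] = α_j(Σα−α_j)/((Σα)²(Σα+1)) = 17.81·137.38/(155.19²·156.19) = 0.000650.

0.000650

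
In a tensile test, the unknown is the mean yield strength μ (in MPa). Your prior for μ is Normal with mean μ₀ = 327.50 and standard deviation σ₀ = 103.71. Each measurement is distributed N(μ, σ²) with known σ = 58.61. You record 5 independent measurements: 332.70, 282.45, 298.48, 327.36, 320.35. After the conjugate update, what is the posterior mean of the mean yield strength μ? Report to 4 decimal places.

313.1825

For Normal data with known variance σ², a Normal(μ₀, σ₀²) prior on μ is conjugate. Posterior precision = 1/σ₀² + n/σ²; posterior mean is the precision-weighted average of μ₀ and x̄.
Σxᵢ = 332.70 + 282.45 + 298.48 + 327.36 + 320.35 = 1561.34, so n·x̄ = 1561.34.
σ₀² = 103.71² = 10755.7641, σ² = 58.61² = 3435.1321; σ² + n·σ₀² = 3435.1321 + 5·10755.7641 = 57213.9526.
Posterior mean = (μ₀/σ₀² + n·x̄/σ²)/(1/σ₀² + n/σ²) = (σ²·μ₀ + σ₀²·n·x̄)/(σ² + n·σ₀²) = (3435.1321·327.50 + 10755.7641·1561.34)/57213.9526 = 17918410.482644/57213.9526 = 313.1825.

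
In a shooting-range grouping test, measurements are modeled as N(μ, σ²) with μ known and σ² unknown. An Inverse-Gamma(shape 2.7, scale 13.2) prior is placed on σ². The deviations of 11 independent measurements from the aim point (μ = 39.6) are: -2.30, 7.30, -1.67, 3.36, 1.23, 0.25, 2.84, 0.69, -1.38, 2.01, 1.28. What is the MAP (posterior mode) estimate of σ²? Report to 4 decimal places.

6.3456

With known mean μ and an Inverse-Gamma(α, β) prior on σ², the Normal likelihood is conjugate: posterior is Inv-Gamma(α + n/2, β + Σ(xᵢ−μ)²/2).
Σ(xᵢ−μ)² = (-2.30)² + (7.30)² + (-1.67)² + (3.36)² + (1.23)² + (0.25)² + (2.84)² + (0.69)² + (-1.38)² + (2.01)² + (1.28)² = 90.3585.
Posterior: Inv-Gamma(2.7 + 11/2, 13.2 + 90.3585/2) = Inv-Gamma(8.20, 58.37925).
Mode = β/(α+1) = 58.37925/9.20 = 6.3456.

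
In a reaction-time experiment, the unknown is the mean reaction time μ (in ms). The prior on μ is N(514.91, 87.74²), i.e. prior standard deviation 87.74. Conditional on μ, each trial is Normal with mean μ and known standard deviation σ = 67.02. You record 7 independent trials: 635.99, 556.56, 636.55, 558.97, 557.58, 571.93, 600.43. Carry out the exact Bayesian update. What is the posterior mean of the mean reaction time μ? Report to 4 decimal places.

For Normal data with known variance σ², a Normal(μ₀, σ₀²) prior on μ is conjugate. Posterior precision = 1/σ₀² + n/σ²; posterior mean is the precision-weighted average of μ₀ and x̄.
Σxᵢ = 635.99 + 556.56 + 636.55 + 558.97 + 557.58 + 571.93 + 600.43 = 4118.01, so n·x̄ = 4118.01.
σ₀² = 87.74² = 7698.3076, σ² = 67.02² = 4491.6804; σ² + n·σ₀² = 4491.6804 + 7·7698.3076 = 58379.8336.
Posterior mean = (μ₀/σ₀² + n·x̄/σ²)/(1/σ₀² + n/σ²) = (σ²·μ₀ + σ₀²·n·x̄)/(σ² + n·σ₀²) = (4491.6804·514.91 + 7698.3076·4118.01)/58379.8336 = 34014518.83464/58379.8336 = 582.6416.

582.6416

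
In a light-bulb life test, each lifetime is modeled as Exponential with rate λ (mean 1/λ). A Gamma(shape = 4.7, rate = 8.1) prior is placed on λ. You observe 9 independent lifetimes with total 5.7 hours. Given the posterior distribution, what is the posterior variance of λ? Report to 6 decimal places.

0.071939

With a Gamma(shape α, rate β) prior on the exponential rate λ, the posterior after n observations with total T = Σxᵢ is Gamma(α+n, β+T).
Posterior: Gamma(4.7+9, 8.1+5.7) = Gamma(13.7, 13.8).
Var = α/β² = 0.071939.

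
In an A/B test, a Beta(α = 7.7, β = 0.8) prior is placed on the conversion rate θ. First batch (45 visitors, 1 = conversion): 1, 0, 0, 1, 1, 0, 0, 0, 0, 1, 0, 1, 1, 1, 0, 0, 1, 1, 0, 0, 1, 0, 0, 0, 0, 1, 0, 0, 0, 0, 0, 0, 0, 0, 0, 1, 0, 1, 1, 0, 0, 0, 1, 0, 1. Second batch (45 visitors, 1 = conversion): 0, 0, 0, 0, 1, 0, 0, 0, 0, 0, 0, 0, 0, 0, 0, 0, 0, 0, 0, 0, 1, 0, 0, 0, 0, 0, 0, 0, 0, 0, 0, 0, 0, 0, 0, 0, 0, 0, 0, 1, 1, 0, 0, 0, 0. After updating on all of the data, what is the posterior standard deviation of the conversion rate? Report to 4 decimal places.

The Beta prior is conjugate to a Binomial/Bernoulli likelihood; the update adds successes to α and failures to β.
After batch 1: Beta(7.7+16, 0.8+29) = Beta(23.7, 29.8).
After batch 2: Beta(23.7+4, 29.8+41) = Beta(27.7, 70.8).
Var = αβ/((α+β)²(α+β+1)) = 27.7·70.8/(98.5²·99.5) = 0.00203150; SD = √0.00203150 = 0.0451.

0.0451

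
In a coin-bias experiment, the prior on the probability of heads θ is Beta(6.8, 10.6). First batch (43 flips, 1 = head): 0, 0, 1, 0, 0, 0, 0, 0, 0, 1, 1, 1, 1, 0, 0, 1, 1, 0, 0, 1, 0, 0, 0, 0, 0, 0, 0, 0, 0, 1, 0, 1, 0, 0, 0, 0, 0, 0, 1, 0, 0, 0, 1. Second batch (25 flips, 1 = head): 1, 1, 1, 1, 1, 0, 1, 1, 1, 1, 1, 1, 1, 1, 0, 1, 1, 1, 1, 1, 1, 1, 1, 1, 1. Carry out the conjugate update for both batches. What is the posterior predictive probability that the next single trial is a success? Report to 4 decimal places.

The Beta prior is conjugate to a Binomial/Bernoulli likelihood; the update adds successes to α and failures to β.
After batch 1: Beta(6.8+12, 10.6+31) = Beta(18.8, 41.6).
After batch 2: Beta(18.8+23, 41.6+2) = Beta(41.8, 43.6).
For a single future Bernoulli trial, P(success | data) = α/(α+β) = 0.4895.

0.4895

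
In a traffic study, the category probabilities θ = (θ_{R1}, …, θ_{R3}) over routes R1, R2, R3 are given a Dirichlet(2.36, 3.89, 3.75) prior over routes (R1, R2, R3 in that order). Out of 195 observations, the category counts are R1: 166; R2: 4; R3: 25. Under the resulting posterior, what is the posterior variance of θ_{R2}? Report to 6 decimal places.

The Dirichlet prior is conjugate to the Multinomial likelihood: each posterior αⱼ = prior αⱼ + observed count nⱼ.
Posterior concentration: (168.36, 7.89, 28.75), total = 205.00.
Var[θ_j] = α_j(Σα−α_j)/((Σα)²(Σα+1)) = 7.89·197.11/(205.00²·206.00) = 0.000180.

0.000180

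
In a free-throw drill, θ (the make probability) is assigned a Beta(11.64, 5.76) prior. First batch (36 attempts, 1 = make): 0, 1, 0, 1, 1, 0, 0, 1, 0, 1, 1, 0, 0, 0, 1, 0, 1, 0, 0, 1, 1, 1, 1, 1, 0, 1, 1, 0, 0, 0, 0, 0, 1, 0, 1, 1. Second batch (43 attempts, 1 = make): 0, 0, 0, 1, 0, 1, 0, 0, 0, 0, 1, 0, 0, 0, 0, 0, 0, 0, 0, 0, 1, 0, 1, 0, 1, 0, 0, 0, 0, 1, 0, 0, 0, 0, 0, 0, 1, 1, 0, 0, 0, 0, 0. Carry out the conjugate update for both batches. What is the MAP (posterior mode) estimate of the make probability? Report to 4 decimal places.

0.3987

The Beta prior is conjugate to a Binomial/Bernoulli likelihood; the update adds successes to α and failures to β.
After batch 1: Beta(11.64+18, 5.76+18) = Beta(29.64, 23.76).
After batch 2: Beta(29.64+9, 23.76+34) = Beta(38.64, 57.76).
Mode of Beta(a,b) for a,b>1 is (a−1)/(a+b−2) = 37.64/94.40 = 0.3987.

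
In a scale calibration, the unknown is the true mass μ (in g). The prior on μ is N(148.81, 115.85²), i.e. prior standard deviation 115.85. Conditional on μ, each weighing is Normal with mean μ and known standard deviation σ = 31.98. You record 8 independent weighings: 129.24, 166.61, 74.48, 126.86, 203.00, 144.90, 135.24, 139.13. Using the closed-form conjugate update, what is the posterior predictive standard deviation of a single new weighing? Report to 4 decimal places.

For Normal data with known variance σ², a Normal(μ₀, σ₀²) prior on μ is conjugate. Posterior precision = 1/σ₀² + n/σ²; posterior mean is the precision-weighted average of μ₀ and x̄.
σ₀² = 115.85² = 13421.2225, σ² = 31.98² = 1022.7204; σ² + n·σ₀² = 1022.7204 + 8·13421.2225 = 108392.5004.
Posterior precision = 1/σ₀² + n/σ² = 1/13421.2225 + 8/1022.7204 = (σ² + n·σ₀²)/(σ₀²σ²) = 108392.5004/(13421.2225·1022.7204); posterior variance σₙ² = σ₀²σ²/(σ² + n·σ₀²) = 13421.2225·1022.7204/108392.5004 = 126.633835.
Predictive variance for one new observation = σₙ² + σ² = 13421.2225·1022.7204/108392.5004 + 1022.7204 = σ²·(σ₀² + 108392.5004)/108392.5004 = 1022.7204·121813.7229/108392.5004 = 1149.354235; SD = √(1022.7204·121813.7229/108392.5004) = 33.9021.

33.9021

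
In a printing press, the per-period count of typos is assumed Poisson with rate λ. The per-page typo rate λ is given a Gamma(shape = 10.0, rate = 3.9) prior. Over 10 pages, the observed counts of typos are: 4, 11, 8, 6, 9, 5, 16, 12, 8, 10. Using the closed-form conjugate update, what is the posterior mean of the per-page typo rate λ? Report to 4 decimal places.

7.1223

With a Gamma(shape α, rate β) prior, the Poisson likelihood is conjugate: the posterior is Gamma(α + ΣXᵢ, β + n).
Sum of counts S = 89 over n = 10 pages.
Posterior: Gamma(α+S, β+n) = Gamma(10.0+89, 3.9+10) = Gamma(99.0, 13.9).
Posterior mean = α/β = 99.0/13.9 = 7.1223.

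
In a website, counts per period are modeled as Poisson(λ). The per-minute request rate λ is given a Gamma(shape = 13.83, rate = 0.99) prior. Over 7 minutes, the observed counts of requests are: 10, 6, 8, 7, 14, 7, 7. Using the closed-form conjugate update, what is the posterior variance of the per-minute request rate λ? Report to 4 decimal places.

1.1408

With a Gamma(shape α, rate β) prior, the Poisson likelihood is conjugate: the posterior is Gamma(α + ΣXᵢ, β + n).
Sum of counts S = 59 over n = 7 minutes.
Posterior: Gamma(α+S, β+n) = Gamma(13.83+59, 0.99+7) = Gamma(72.83, 7.99).
Var = α/β² = 72.83/7.99² = 1.1408.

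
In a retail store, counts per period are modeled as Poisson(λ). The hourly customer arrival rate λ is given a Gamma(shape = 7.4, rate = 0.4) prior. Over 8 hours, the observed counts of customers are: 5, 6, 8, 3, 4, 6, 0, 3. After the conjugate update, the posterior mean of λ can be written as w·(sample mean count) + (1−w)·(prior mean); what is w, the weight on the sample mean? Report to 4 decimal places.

With a Gamma(shape α, rate β) prior, the Poisson likelihood is conjugate: the posterior is Gamma(α + ΣXᵢ, β + n).
Posterior mean = (α₀+S)/(β₀+n) = [n/(β₀+n)]·(S/n) + [β₀/(β₀+n)]·(α₀/β₀), so only n and β₀ enter the weight.
Weight on data w = n/(β₀+n) = 8/(0.4+8) = 8/8.4 = 0.9524.

0.9524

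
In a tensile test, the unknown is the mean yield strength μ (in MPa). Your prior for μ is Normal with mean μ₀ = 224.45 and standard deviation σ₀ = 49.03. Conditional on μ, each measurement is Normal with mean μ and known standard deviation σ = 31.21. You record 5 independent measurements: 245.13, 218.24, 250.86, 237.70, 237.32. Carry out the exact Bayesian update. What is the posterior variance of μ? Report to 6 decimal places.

180.208883

For Normal data with known variance σ², a Normal(μ₀, σ₀²) prior on μ is conjugate. Posterior precision = 1/σ₀² + n/σ²; posterior mean is the precision-weighted average of μ₀ and x̄.
σ₀² = 49.03² = 2403.9409, σ² = 31.21² = 974.0641; σ² + n·σ₀² = 974.0641 + 5·2403.9409 = 12993.7686.
Posterior precision = 1/σ₀² + n/σ² = 1/2403.9409 + 5/974.0641 = (σ² + n·σ₀²)/(σ₀²σ²) = 12993.7686/(2403.9409·974.0641); posterior variance σₙ² = σ₀²σ²/(σ² + n·σ₀²) = 2403.9409·974.0641/12993.7686 = 180.208883.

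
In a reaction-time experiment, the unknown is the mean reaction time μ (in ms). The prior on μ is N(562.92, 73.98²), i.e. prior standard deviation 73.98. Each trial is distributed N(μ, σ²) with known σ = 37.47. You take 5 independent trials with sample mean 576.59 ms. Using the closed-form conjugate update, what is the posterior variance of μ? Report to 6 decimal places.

For Normal data with known variance σ², a Normal(μ₀, σ₀²) prior on μ is conjugate. Posterior precision = 1/σ₀² + n/σ²; posterior mean is the precision-weighted average of μ₀ and x̄.
σ₀² = 73.98² = 5473.0404, σ² = 37.47² = 1404.0009; σ² + n·σ₀² = 1404.0009 + 5·5473.0404 = 28769.2029.
Posterior precision = 1/σ₀² + n/σ² = 1/5473.0404 + 5/1404.0009 = (σ² + n·σ₀²)/(σ₀²σ²) = 28769.2029/(5473.0404·1404.0009); posterior variance σₙ² = σ₀²σ²/(σ² + n·σ₀²) = 5473.0404·1404.0009/28769.2029 = 267.096509.

267.096509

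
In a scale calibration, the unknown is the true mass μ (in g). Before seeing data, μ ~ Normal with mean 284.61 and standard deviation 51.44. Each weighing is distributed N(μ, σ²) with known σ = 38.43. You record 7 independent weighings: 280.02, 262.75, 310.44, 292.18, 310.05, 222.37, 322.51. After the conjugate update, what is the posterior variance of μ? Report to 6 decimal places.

For Normal data with known variance σ², a Normal(μ₀, σ₀²) prior on μ is conjugate. Posterior precision = 1/σ₀² + n/σ²; posterior mean is the precision-weighted average of μ₀ and x̄.
σ₀² = 51.44² = 2646.0736, σ² = 38.43² = 1476.8649; σ² + n·σ₀² = 1476.8649 + 7·2646.0736 = 19999.3801.
Posterior precision = 1/σ₀² + n/σ² = 1/2646.0736 + 7/1476.8649 = (σ² + n·σ₀²)/(σ₀²σ²) = 19999.3801/(2646.0736·1476.8649); posterior variance σₙ² = σ₀²σ²/(σ² + n·σ₀²) = 2646.0736·1476.8649/19999.3801 = 195.400718.

195.400718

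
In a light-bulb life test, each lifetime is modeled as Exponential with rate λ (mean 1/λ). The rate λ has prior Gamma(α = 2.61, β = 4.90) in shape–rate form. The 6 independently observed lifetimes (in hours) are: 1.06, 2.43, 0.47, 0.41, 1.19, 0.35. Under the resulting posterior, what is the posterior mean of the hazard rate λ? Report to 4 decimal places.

0.7965

With a Gamma(shape α, rate β) prior on the exponential rate λ, the posterior after n observations with total T = Σxᵢ is Gamma(α+n, β+T).
Sum of observations T = 5.91 hours; n = 6.
Posterior: Gamma(2.61+6, 4.90+5.91) = Gamma(8.61, 10.81).
Posterior mean of λ = α/β = 8.61/10.81 = 0.7965.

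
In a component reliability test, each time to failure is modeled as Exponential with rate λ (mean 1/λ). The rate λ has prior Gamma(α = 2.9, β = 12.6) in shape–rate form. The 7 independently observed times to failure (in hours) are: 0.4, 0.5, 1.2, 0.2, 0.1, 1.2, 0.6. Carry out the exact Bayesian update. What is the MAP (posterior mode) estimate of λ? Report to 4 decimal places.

0.5298

With a Gamma(shape α, rate β) prior on the exponential rate λ, the posterior after n observations with total T = Σxᵢ is Gamma(α+n, β+T).
Sum of observations T = 4.2 hours; n = 7.
Posterior: Gamma(2.9+7, 12.6+4.2) = Gamma(9.9, 16.8).
Mode = (α−1)/β = 0.5298.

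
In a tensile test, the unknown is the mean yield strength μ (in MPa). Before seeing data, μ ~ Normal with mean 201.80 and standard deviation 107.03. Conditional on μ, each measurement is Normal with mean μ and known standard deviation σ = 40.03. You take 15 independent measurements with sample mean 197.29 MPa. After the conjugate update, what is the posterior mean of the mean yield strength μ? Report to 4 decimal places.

For Normal data with known variance σ², a Normal(μ₀, σ₀²) prior on μ is conjugate. Posterior precision = 1/σ₀² + n/σ²; posterior mean is the precision-weighted average of μ₀ and x̄.
n·x̄ = 15·197.29 = 2959.35.
σ₀² = 107.03² = 11455.4209, σ² = 40.03² = 1602.4009; σ² + n·σ₀² = 1602.4009 + 15·11455.4209 = 173433.7144.
Posterior mean = (μ₀/σ₀² + n·x̄/σ²)/(1/σ₀² + n/σ²) = (σ²·μ₀ + σ₀²·n·x̄)/(σ² + n·σ₀²) = (1602.4009·201.80 + 11455.4209·2959.35)/173433.7144 = 34223964.342035/173433.7144 = 197.3317.

197.3317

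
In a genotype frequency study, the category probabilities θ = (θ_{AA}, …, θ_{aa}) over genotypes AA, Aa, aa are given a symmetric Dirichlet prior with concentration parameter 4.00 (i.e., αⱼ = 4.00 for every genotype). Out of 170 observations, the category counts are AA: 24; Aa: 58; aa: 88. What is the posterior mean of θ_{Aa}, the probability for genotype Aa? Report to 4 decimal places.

0.3407

The Dirichlet prior is conjugate to the Multinomial likelihood: each posterior αⱼ = prior αⱼ + observed count nⱼ.
Posterior concentration: (28.00, 62.00, 92.00), total = 182.00.
E[θ_{Aa}|data] = α_{Aa}/Σα = 62.00/182.00 = 0.3407.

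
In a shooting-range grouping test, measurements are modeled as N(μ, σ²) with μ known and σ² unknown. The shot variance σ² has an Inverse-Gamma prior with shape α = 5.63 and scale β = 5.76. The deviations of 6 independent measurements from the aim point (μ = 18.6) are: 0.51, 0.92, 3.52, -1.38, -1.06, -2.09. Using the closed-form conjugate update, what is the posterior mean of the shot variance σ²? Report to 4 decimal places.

With known mean μ and an Inverse-Gamma(α, β) prior on σ², the Normal likelihood is conjugate: posterior is Inv-Gamma(α + n/2, β + Σ(xᵢ−μ)²/2).
Σ(xᵢ−μ)² = (0.51)² + (0.92)² + (3.52)² + (-1.38)² + (-1.06)² + (-2.09)² = 20.8930.
Posterior: Inv-Gamma(5.63 + 6/2, 5.76 + 20.8930/2) = Inv-Gamma(8.63, 16.20650).
E[σ²|data] = β/(α−1) = 16.20650/7.63 = 2.1240.

2.1240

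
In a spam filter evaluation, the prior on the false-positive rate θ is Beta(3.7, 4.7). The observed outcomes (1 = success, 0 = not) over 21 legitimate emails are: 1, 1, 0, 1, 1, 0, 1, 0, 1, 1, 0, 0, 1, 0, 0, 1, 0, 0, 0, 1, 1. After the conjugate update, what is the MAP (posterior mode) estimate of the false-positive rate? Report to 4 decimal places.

0.5000

The Beta prior is conjugate to a Binomial/Bernoulli likelihood; the update adds successes to α and failures to β.
Posterior: Beta(α+k, β+n−k) = Beta(3.7+11, 4.7+10) = Beta(14.7, 14.7).
Mode of Beta(a,b) for a,b>1 is (a−1)/(a+b−2) = 13.7/27.4 = 0.5000.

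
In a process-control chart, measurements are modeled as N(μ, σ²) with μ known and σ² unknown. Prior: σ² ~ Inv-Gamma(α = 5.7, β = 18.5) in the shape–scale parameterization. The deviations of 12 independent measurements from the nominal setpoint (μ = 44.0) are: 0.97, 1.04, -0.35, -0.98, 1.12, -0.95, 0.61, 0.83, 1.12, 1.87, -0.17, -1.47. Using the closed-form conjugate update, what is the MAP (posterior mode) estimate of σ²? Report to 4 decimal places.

1.9789

With known mean μ and an Inverse-Gamma(α, β) prior on σ², the Normal likelihood is conjugate: posterior is Inv-Gamma(α + n/2, β + Σ(xᵢ−μ)²/2).
Σ(xᵢ−μ)² = (0.97)² + (1.04)² + (-0.35)² + (-0.98)² + (1.12)² + (-0.95)² + (0.61)² + (0.83)² + (1.12)² + (1.87)² + (-0.17)² + (-1.47)² = 13.2644.
Posterior: Inv-Gamma(5.7 + 12/2, 18.5 + 13.2644/2) = Inv-Gamma(11.70, 25.13220).
Mode = β/(α+1) = 25.13220/12.70 = 1.9789.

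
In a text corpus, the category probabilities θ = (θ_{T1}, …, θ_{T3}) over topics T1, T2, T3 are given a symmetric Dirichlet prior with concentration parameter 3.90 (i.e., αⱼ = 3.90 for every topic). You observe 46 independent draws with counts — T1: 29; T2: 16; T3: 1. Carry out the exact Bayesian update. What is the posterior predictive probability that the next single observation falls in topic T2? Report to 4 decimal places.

0.3449

The Dirichlet prior is conjugate to the Multinomial likelihood: each posterior αⱼ = prior αⱼ + observed count nⱼ.
Posterior concentration: (32.90, 19.90, 4.90), total = 57.70.
P(next = T2 | data) = α_{T2}/Σα = 0.3449.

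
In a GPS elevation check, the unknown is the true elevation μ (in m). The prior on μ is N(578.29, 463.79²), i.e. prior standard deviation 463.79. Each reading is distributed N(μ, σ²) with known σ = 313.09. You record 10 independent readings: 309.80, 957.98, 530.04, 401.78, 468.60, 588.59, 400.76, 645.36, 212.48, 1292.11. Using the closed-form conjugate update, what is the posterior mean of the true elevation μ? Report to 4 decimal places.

For Normal data with known variance σ², a Normal(μ₀, σ₀²) prior on μ is conjugate. Posterior precision = 1/σ₀² + n/σ²; posterior mean is the precision-weighted average of μ₀ and x̄.
Σxᵢ = 309.80 + 957.98 + 530.04 + 401.78 + 468.60 + 588.59 + 400.76 + 645.36 + 212.48 + 1292.11 = 5807.5, so n·x̄ = 5807.5.
σ₀² = 463.79² = 215101.1641, σ² = 313.09² = 98025.3481; σ² + n·σ₀² = 98025.3481 + 10·215101.1641 = 2249036.9891.
Posterior mean = (μ₀/σ₀² + n·x̄/σ²)/(1/σ₀² + n/σ²) = (σ²·μ₀ + σ₀²·n·x̄)/(σ² + n·σ₀²) = (98025.3481·578.29 + 215101.1641·5807.5)/2249036.9891 = 1305887089.063499/2249036.9891 = 580.6428.

580.6428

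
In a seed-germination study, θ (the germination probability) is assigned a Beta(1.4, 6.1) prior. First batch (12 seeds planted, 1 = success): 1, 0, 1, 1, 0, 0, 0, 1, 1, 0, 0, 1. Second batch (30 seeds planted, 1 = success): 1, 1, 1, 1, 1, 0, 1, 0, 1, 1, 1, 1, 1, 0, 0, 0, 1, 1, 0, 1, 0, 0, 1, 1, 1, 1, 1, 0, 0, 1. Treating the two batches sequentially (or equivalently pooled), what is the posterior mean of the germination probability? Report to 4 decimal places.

The Beta prior is conjugate to a Binomial/Bernoulli likelihood; the update adds successes to α and failures to β.
After batch 1: Beta(1.4+6, 6.1+6) = Beta(7.4, 12.1).
After batch 2: Beta(7.4+20, 12.1+10) = Beta(27.4, 22.1).
Posterior mean = α/(α+β) = 27.4/49.5 = 0.5535.

0.5535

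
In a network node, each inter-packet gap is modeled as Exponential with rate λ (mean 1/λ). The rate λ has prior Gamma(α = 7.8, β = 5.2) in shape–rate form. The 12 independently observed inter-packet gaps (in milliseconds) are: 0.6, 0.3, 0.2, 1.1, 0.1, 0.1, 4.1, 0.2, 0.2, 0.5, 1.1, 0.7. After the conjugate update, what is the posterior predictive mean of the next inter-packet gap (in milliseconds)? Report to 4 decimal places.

0.7660

With a Gamma(shape α, rate β) prior on the exponential rate λ, the posterior after n observations with total T = Σxᵢ is Gamma(α+n, β+T).
Sum of observations T = 9.2 milliseconds; n = 12.
Posterior: Gamma(7.8+12, 5.2+9.2) = Gamma(19.8, 14.4).
The predictive distribution for the next observation is Lomax; its mean is β/(α−1) = 14.4/18.8 = 0.7660.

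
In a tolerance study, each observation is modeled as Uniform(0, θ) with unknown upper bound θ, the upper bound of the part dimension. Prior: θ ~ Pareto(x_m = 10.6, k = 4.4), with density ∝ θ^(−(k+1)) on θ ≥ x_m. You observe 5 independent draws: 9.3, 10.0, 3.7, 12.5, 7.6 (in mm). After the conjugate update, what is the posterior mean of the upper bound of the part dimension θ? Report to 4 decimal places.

13.9881

A Pareto(scale x_m, shape k) prior on the upper bound θ of Uniform(0, θ) is conjugate: posterior is Pareto(max(x_m, max xᵢ), k + n).
Sample maximum = 12.5; prior scale x_m = 10.6 → posterior scale = max = 12.5.
Posterior shape = 4.4 + 5 = 9.4.
E[θ|data] = k·x_m/(k−1) = 9.4·12.5/8.4 = 13.9881.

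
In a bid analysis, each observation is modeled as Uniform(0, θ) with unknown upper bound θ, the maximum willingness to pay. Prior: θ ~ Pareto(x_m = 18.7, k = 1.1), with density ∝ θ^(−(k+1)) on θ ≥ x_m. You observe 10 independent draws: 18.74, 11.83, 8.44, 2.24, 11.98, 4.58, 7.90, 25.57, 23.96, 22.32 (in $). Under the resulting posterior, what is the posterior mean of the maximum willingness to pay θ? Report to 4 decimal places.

A Pareto(scale x_m, shape k) prior on the upper bound θ of Uniform(0, θ) is conjugate: posterior is Pareto(max(x_m, max xᵢ), k + n).
Sample maximum = 25.57; prior scale x_m = 18.7 → posterior scale = max = 25.57.
Posterior shape = 1.1 + 10 = 11.1.
E[θ|data] = k·x_m/(k−1) = 11.1·25.57/10.1 = 28.1017.

28.1017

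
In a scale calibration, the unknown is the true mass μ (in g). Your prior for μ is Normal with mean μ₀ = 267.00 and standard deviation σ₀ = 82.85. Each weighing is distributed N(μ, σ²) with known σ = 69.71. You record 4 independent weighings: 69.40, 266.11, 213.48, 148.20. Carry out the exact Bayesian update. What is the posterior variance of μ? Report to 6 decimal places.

1032.185941

For Normal data with known variance σ², a Normal(μ₀, σ₀²) prior on μ is conjugate. Posterior precision = 1/σ₀² + n/σ²; posterior mean is the precision-weighted average of μ₀ and x̄.
σ₀² = 82.85² = 6864.1225, σ² = 69.71² = 4859.4841; σ² + n·σ₀² = 4859.4841 + 4·6864.1225 = 32315.9741.
Posterior precision = 1/σ₀² + n/σ² = 1/6864.1225 + 4/4859.4841 = (σ² + n·σ₀²)/(σ₀²σ²) = 32315.9741/(6864.1225·4859.4841); posterior variance σₙ² = σ₀²σ²/(σ² + n·σ₀²) = 6864.1225·4859.4841/32315.9741 = 1032.185941.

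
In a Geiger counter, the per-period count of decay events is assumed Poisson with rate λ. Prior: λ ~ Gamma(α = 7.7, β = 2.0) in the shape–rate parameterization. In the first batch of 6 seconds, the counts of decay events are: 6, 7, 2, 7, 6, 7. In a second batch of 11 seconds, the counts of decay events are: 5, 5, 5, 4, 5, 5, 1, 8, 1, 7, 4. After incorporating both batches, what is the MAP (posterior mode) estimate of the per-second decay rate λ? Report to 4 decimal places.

4.8263

With a Gamma(shape α, rate β) prior, the Poisson likelihood is conjugate: the posterior is Gamma(α + ΣXᵢ, β + n).
Batch 1: sum of counts S = 35 over n = 6 seconds.
After batch 1: Gamma(α+S, β+n) = Gamma(7.7+35, 2.0+6) = Gamma(42.7, 8.0).
Batch 2: sum of counts S = 50 over n = 11 seconds.
After batch 2: Gamma(α+S, β+n) = Gamma(42.7+50, 8.0+11) = Gamma(92.7, 19.0).
Mode of Gamma(α,β) for α≥1 is (α−1)/β = 91.7/19.0 = 4.8263.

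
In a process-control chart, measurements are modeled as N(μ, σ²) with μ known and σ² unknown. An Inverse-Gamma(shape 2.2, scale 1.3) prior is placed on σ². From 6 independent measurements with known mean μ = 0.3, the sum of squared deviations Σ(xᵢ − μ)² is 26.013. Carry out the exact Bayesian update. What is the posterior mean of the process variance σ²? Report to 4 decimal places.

3.4063

With known mean μ and an Inverse-Gamma(α, β) prior on σ², the Normal likelihood is conjugate: posterior is Inv-Gamma(α + n/2, β + Σ(xᵢ−μ)²/2).
Posterior: Inv-Gamma(2.2 + 6/2, 1.3 + 26.013/2) = Inv-Gamma(5.20, 14.3065).
E[σ²|data] = β/(α−1) = 14.3065/4.20 = 3.4063.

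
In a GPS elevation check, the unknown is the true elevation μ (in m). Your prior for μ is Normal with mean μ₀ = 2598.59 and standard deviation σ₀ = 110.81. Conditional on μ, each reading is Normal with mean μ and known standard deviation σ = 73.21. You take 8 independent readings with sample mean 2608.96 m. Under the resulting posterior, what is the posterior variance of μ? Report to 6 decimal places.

For Normal data with known variance σ², a Normal(μ₀, σ₀²) prior on μ is conjugate. Posterior precision = 1/σ₀² + n/σ²; posterior mean is the precision-weighted average of μ₀ and x̄.
σ₀² = 110.81² = 12278.8561, σ² = 73.21² = 5359.7041; σ² + n·σ₀² = 5359.7041 + 8·12278.8561 = 103590.5529.
Posterior precision = 1/σ₀² + n/σ² = 1/12278.8561 + 8/5359.7041 = (σ² + n·σ₀²)/(σ₀²σ²) = 103590.5529/(12278.8561·5359.7041); posterior variance σₙ² = σ₀²σ²/(σ² + n·σ₀²) = 12278.8561·5359.7041/103590.5529 = 635.299586.

635.299586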